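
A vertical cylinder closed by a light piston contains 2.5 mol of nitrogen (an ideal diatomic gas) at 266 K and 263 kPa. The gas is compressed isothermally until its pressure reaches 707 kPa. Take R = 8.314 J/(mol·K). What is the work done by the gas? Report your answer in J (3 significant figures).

Isothermal process: W = nRT ln(V₂/V₁) = nRT ln(P₁/P₂).
W = (2.5)(8.314)(266) × ln(263/707)
  = 5529 × ln(0.372) = 5529 × -0.9889
W_by_gas = -5467 J.

W ≈ -5470 J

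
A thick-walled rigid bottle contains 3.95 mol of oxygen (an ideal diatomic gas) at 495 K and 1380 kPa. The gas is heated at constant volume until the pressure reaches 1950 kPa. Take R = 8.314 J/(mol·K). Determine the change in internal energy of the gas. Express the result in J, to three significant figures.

ΔU ≈ 16800 J

Constant volume ⇒ W = 0, so Q = ΔU = nCᵥΔT with Cᵥ = 5R/2 = 20.79 J/(mol·K).
At constant V, T₂/T₁ = P₂/P₁ ⇒ ΔT = T₁(P₂/P₁ − 1) = 495·(1950/1380 − 1) = 204.5 K.
ΔU = (3.95)(20.79)(204.5) = 16786 J.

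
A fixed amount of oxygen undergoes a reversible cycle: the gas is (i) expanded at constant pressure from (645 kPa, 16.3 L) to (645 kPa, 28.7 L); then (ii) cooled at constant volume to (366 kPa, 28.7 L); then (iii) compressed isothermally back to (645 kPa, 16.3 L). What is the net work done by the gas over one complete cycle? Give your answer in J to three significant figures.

Leg (i): W = PΔV = (645)(28.7 − 16.3) = 7998 J.
Leg (ii): W = 0.
Leg (iii): W = PᵢVᵢ ln(V_f/Vᵢ) = (10504) ln(16.3/28.7) = -5943 J.
W_net = 7998 − 5943 = 2055 J.

W_net ≈ 2060 J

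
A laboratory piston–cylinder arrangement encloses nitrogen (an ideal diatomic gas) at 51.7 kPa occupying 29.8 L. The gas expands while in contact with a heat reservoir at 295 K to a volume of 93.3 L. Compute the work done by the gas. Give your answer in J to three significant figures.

Isothermal: W = nRT ln(V₂/V₁) = P₁V₁ ln(V₂/V₁).
P₁V₁ = (51.7 kPa)(29.8 L) = 1541 J.
W = 1541 × ln(93.3/29.8) = 1541 × 1.141
W_by_gas = 1758 J.

W ≈ 1760 J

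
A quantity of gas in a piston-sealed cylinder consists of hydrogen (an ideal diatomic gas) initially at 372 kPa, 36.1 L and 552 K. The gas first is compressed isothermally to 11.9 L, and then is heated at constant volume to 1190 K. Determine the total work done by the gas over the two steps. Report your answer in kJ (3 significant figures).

Step 1 (isothermal): W = P₁V₁ ln(V₂/V₁) = (13429) ln(11.9/36.1) = -14903 J.
Step 2 (isochoric): W = 0 (constant volume).
W_total = -14903 + 0 = -14903 J.

W_total ≈ -14.9 kJ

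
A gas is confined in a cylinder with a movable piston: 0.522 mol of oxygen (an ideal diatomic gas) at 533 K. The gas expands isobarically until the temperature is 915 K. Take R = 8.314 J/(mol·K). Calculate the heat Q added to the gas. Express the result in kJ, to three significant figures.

Q ≈ 5.80 kJ

Isobaric: W = nRΔT = (0.522)(8.314)(382) = 1658 J.
ΔU = nCᵥΔT with Cᵥ = 5R/2: ΔU = (0.522)(20.79)(382) = 4145 J.
Q = ΔU + W = 4145 + 1658 = 5802 J.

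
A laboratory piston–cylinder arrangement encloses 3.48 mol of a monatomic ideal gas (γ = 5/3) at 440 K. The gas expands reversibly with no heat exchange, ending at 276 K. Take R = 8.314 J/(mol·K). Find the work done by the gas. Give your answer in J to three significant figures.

Adiabatic ⇒ Q = 0, so W_by = −ΔU = nCᵥ(T₁ − T₂).
Cᵥ = 3R/2 = 12.47 J/(mol·K).
W = (3.48)(12.47)(440 − 276) = 7117 J.

W ≈ 7120 J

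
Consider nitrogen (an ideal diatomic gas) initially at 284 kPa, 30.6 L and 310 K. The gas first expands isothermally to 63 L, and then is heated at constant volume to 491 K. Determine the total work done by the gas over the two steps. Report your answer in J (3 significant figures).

W_total ≈ 6280 J

Step 1 (isothermal): W = P₁V₁ ln(V₂/V₁) = (8690) ln(63/30.6) = 6276 J.
Step 2 (isochoric): W = 0 (constant volume).
W_total = 6276 + 0 = 6276 J.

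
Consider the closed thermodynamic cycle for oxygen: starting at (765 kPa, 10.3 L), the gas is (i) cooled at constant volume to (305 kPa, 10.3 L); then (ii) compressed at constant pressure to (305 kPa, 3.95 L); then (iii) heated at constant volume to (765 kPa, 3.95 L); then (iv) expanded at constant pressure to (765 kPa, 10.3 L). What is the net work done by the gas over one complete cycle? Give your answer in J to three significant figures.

Constant-volume legs do no work.
W(ii) = (305)(3.95 − 10.3) = -1937 J; W(iv) = (765)(10.3 − 3.95) = 4858 J.
W_net = -1937 + 4858 = 2921 J (the clockwise enclosed area).

W_net ≈ 2920 J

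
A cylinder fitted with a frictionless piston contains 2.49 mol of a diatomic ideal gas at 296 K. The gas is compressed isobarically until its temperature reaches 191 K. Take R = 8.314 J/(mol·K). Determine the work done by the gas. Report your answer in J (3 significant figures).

W ≈ -2170 J

Isobaric: W = P ΔV = nR ΔT.
W = (2.49)(8.314)(191 − 296) = -2174 J.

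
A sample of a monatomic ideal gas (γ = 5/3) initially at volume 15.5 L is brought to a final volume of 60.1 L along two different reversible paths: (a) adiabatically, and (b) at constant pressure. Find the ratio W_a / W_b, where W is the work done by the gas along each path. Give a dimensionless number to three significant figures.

W_a / W_b ≈ 0.310

Path (a) adiabatic: W = P₁V₁(1 − (V₁/V₂)^(γ−1))/(γ−1) → W_a/(P₁V₁) = 0.8922.
Path (b) isobaric: W = P₁(V₂ − V₁) → W_b/(P₁V₁) = 2.877.
W_a / W_b = 0.8922 / 2.877 = 0.3101.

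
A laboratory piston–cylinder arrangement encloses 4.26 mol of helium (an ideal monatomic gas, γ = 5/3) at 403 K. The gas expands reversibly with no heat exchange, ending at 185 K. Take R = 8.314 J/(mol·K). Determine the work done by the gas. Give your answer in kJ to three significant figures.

W ≈ 11.6 kJ

Adiabatic ⇒ Q = 0, so W_by = −ΔU = nCᵥ(T₁ − T₂).
Cᵥ = 3R/2 = 12.47 J/(mol·K).
W = (4.26)(12.47)(403 − 185) = 11582 J.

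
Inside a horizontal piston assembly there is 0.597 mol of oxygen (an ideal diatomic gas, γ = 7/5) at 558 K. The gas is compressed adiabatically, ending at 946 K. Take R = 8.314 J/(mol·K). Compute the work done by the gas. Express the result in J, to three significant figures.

Adiabatic ⇒ Q = 0, so W_by = −ΔU = nCᵥ(T₁ − T₂).
Cᵥ = 5R/2 = 20.79 J/(mol·K).
W = (0.597)(20.79)(558 − 946) = -4815 J.

W ≈ -4810 J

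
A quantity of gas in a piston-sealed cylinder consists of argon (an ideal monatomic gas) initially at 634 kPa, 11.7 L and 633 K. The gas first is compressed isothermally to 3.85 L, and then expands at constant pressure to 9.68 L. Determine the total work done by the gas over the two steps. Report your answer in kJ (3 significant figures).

W_total ≈ 2.99 kJ

Step 1 (isothermal): W = P₁V₁ ln(V₂/V₁) = (7418) ln(3.85/11.7) = -8245 J.
After step 1: P = 1927 kPa, V = 3.85 L, T = 633 K.
Step 2 (isobaric): W = PΔV = (1927 kPa)(9.68 − 3.85 L) = 11233 J.
W_total = -8245 + 11233 = 2988 J.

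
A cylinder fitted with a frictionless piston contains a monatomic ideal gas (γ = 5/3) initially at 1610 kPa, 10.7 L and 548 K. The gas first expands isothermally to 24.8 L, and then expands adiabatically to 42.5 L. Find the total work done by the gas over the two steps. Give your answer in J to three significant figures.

W_total ≈ 22300 J

Step 1 (isothermal): W = P₁V₁ ln(V₂/V₁) = (17227) ln(24.8/10.7) = 14481 J.
After step 1: P = 694.6 kPa, V = 24.8 L, T = 548 K.
Step 2 (adiabatic): W = (P₁V₁ − P₂V₂)/(γ−1) = (17227 − 12030)/0.667 = 7796 J.
W_total = 14481 + 7796 = 22277 J.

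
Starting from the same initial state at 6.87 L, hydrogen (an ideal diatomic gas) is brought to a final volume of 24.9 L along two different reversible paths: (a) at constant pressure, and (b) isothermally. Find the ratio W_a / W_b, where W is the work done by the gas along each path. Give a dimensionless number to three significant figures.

Path (a) isobaric: W = P₁(V₂ − V₁) → W_a/(P₁V₁) = 2.624.
Path (b) isothermal: W = P₁V₁ ln(V₂/V₁) → W_b/(P₁V₁) = 1.288.
W_a / W_b = 2.624 / 1.288 = 2.038.

W_a / W_b ≈ 2.04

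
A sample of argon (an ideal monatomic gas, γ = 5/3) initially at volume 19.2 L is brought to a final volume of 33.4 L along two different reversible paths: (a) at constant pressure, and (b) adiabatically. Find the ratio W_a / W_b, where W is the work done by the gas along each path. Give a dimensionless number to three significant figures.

W_a / W_b ≈ 1.60

Path (a) isobaric: W = P₁(V₂ − V₁) → W_a/(P₁V₁) = 0.7396.
Path (b) adiabatic: W = P₁V₁(1 − (V₁/V₂)^(γ−1))/(γ−1) → W_b/(P₁V₁) = 0.463.
W_a / W_b = 0.7396 / 0.463 = 1.598.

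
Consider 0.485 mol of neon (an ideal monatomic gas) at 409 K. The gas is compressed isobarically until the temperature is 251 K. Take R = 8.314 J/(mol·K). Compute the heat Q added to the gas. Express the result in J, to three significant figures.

Q ≈ -1590 J

Isobaric: W = nRΔT = (0.485)(8.314)(-158) = -637.1 J.
ΔU = nCᵥΔT with Cᵥ = 3R/2: ΔU = (0.485)(12.47)(-158) = -955.7 J.
Q = ΔU + W = -955.7 − 637.1 = -1593 J.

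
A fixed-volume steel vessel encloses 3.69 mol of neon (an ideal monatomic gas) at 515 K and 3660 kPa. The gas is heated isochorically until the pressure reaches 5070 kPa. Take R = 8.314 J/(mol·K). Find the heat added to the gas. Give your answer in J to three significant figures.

Constant volume ⇒ W = 0, so Q = ΔU = nCᵥΔT with Cᵥ = 3R/2 = 12.47 J/(mol·K).
At constant V, T₂/T₁ = P₂/P₁ ⇒ ΔT = T₁(P₂/P₁ − 1) = 515·(5070/3660 − 1) = 198.4 K.
ΔU = (3.69)(12.47)(198.4) = 9130 J.

Q ≈ 9130 J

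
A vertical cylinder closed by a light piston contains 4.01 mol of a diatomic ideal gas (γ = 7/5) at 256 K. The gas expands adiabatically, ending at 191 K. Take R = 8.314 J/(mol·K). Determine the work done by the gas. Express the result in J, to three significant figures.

Adiabatic ⇒ Q = 0, so W_by = −ΔU = nCᵥ(T₁ − T₂).
Cᵥ = 5R/2 = 20.79 J/(mol·K).
W = (4.01)(20.79)(256 − 191) = 5418 J.

W ≈ 5420 J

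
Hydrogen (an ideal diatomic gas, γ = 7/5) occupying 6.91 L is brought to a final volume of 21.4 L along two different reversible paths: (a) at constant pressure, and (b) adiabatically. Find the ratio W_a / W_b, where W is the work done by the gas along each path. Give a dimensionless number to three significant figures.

W_a / W_b ≈ 2.31

Path (a) isobaric: W = P₁(V₂ − V₁) → W_a/(P₁V₁) = 2.097.
Path (b) adiabatic: W = P₁V₁(1 − (V₁/V₂)^(γ−1))/(γ−1) → W_b/(P₁V₁) = 0.9094.
W_a / W_b = 2.097 / 0.9094 = 2.306.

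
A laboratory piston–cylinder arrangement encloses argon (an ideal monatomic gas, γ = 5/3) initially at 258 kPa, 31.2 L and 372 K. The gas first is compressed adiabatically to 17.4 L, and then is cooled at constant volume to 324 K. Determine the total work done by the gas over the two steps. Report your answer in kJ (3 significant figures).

W_total ≈ -5.75 kJ

Step 1 (adiabatic): W = (P₁V₁ − P₂V₂)/(γ−1) = (8050 − 11881)/0.667 = -5747 J.
Step 2 (isochoric): W = 0 (constant volume).
W_total = -5747 + 0 = -5747 J.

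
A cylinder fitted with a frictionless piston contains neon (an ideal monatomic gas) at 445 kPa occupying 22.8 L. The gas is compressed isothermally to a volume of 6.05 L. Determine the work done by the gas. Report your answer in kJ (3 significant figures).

Isothermal: W = nRT ln(V₂/V₁) = P₁V₁ ln(V₂/V₁).
P₁V₁ = (445 kPa)(22.8 L) = 10146 J.
W = 10146 × ln(6.05/22.8) = 10146 × -1.327
W_by_gas = -13461 J.

W ≈ -13.5 kJ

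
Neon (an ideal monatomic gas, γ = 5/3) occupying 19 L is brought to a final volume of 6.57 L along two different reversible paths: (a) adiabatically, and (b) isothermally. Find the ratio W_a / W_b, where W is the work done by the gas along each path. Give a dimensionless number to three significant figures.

Path (a) adiabatic: W = P₁V₁(1 − (V₁/V₂)^(γ−1))/(γ−1) → W_a/(P₁V₁) = -1.545.
Path (b) isothermal: W = P₁V₁ ln(V₂/V₁) → W_b/(P₁V₁) = -1.062.
W_a / W_b = -1.545 / -1.062 = 1.455.

W_a / W_b ≈ 1.45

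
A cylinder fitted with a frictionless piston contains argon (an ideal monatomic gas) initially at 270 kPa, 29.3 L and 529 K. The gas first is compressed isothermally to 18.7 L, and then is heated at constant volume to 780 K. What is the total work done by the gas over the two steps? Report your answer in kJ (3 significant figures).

Step 1 (isothermal): W = P₁V₁ ln(V₂/V₁) = (7911) ln(18.7/29.3) = -3553 J.
Step 2 (isochoric): W = 0 (constant volume).
W_total = -3553 + 0 = -3553 J.

W_total ≈ -3.55 kJ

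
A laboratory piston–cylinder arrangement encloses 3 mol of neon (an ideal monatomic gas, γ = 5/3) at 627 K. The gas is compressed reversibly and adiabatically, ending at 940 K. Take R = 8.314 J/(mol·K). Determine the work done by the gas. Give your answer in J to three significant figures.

Adiabatic ⇒ Q = 0, so W_by = −ΔU = nCᵥ(T₁ − T₂).
Cᵥ = 3R/2 = 12.47 J/(mol·K).
W = (3)(12.47)(627 − 940) = -11710 J.

W ≈ -11700 J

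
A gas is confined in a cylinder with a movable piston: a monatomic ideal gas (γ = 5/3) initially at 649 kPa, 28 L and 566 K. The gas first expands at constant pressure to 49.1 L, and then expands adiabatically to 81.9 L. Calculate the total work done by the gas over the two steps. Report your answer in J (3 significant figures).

W_total ≈ 27500 J

Step 1 (isobaric): W = PΔV = (649 kPa)(49.1 − 28 L) = 13694 J.
After step 1: P = 649 kPa, V = 49.1 L, T = 992.5 K.
Step 2 (adiabatic): W = (P₁V₁ − P₂V₂)/(γ−1) = (31866 − 22656)/0.667 = 13814 J.
W_total = 13694 + 13814 = 27508 J.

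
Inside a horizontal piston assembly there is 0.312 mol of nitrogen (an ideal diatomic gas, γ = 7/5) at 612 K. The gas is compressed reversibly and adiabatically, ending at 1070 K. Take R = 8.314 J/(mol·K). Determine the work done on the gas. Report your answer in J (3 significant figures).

Adiabatic ⇒ Q = 0, so W_by = −ΔU = nCᵥ(T₁ − T₂).
Cᵥ = 5R/2 = 20.79 J/(mol·K).
W = (0.312)(20.79)(612 − 1070) = -2970 J.
Work on gas = −W_by = 2970 J.

W ≈ 2970 J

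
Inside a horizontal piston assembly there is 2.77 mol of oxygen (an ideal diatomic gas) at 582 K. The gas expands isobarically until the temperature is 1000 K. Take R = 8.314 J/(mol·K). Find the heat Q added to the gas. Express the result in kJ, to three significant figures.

Isobaric: W = nRΔT = (2.77)(8.314)(418) = 9626 J.
ΔU = nCᵥΔT with Cᵥ = 5R/2: ΔU = (2.77)(20.79)(418) = 24066 J.
Q = ΔU + W = 24066 + 9626 = 33693 J.

Q ≈ 33.7 kJ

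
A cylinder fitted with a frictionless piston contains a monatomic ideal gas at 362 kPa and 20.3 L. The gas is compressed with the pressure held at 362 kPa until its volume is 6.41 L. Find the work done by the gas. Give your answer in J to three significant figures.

W ≈ -5030 J

Isobaric: W = P ΔV.
W = (362 kPa)(6.41 − 20.3 L) = (362)(-13.89) = -5028 J.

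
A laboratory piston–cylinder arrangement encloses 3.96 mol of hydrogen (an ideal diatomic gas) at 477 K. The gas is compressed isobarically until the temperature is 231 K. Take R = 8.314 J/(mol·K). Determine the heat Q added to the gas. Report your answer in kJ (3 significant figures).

Isobaric: W = nRΔT = (3.96)(8.314)(-246) = -8099 J.
ΔU = nCᵥΔT with Cᵥ = 5R/2: ΔU = (3.96)(20.79)(-246) = -20248 J.
Q = ΔU + W = -20248 − 8099 = -28347 J.

Q ≈ -28.3 kJ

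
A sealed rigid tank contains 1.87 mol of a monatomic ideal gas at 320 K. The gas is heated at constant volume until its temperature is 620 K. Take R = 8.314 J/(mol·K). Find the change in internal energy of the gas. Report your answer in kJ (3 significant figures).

Constant volume ⇒ W = 0, so Q = ΔU = nCᵥΔT with Cᵥ = 3R/2 = 12.47 J/(mol·K).
ΔU = (1.87)(12.47)(620 − 320) = 6996 J.

ΔU ≈ 7.00 kJ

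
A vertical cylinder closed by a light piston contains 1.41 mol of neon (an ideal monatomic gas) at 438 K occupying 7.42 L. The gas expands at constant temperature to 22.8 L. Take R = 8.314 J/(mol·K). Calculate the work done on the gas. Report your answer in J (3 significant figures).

Isothermal: W = nRT ln(V₂/V₁).
W = (1.41)(8.314)(438) × ln(22.8/7.42)
  = 5135 × 1.123
W_by_gas = 5764 J; work on gas = −W_by = -5764 J.

W ≈ -5760 J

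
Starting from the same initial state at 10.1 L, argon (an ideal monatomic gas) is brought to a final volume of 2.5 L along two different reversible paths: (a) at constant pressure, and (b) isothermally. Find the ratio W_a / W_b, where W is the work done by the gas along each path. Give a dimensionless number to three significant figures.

W_a / W_b ≈ 0.539

Path (a) isobaric: W = P₁(V₂ − V₁) → W_a/(P₁V₁) = -0.7525.
Path (b) isothermal: W = P₁V₁ ln(V₂/V₁) → W_b/(P₁V₁) = -1.396.
W_a / W_b = -0.7525 / -1.396 = 0.5389.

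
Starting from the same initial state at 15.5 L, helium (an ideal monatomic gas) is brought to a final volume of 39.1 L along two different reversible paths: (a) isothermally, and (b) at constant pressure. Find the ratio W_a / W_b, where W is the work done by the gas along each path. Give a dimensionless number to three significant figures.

Path (a) isothermal: W = P₁V₁ ln(V₂/V₁) → W_a/(P₁V₁) = 0.9253.
Path (b) isobaric: W = P₁(V₂ − V₁) → W_b/(P₁V₁) = 1.523.
W_a / W_b = 0.9253 / 1.523 = 0.6077.

W_a / W_b ≈ 0.608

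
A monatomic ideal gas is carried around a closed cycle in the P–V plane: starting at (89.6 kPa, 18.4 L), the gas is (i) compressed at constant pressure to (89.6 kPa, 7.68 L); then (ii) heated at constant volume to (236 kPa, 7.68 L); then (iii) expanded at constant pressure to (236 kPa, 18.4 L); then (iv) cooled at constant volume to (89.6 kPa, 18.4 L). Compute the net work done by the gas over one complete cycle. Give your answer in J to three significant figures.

W_net ≈ 1570 J

Constant-volume legs do no work.
W(i) = (89.6)(7.68 − 18.4) = -960.5 J; W(iii) = (236)(18.4 − 7.68) = 2530 J.
W_net = -960.5 + 2530 = 1569 J (the clockwise enclosed area).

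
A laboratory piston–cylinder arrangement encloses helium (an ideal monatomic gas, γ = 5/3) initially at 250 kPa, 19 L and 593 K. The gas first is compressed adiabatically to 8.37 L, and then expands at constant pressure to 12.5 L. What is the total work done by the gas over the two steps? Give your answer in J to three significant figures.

Step 1 (adiabatic): W = (P₁V₁ − P₂V₂)/(γ−1) = (4750 − 8204)/0.667 = -5182 J.
After step 1: P = 980.2 kPa, V = 8.37 L, T = 1024 K.
Step 2 (isobaric): W = PΔV = (980.2 kPa)(12.5 − 8.37 L) = 4048 J.
W_total = -5182 + 4048 = -1133 J.

W_total ≈ -1130 J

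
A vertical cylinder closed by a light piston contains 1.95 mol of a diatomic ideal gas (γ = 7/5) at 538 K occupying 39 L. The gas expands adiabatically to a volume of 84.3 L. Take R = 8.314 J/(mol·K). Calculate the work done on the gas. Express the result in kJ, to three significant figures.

W ≈ -5.79 kJ

Adiabatic: TV^(γ−1) = const with γ = 7/5.
T₂ = T₁ (V₁/V₂)^(γ−1) = 538 × (39/84.3)^0.4 = 538 × 0.7347 = 395.3 K.
W_by = nCᵥ(T₁ − T₂) = (1.95)(20.79)(538 − 395.3) = 5786 J.
Work on gas = −W_by = -5786 J.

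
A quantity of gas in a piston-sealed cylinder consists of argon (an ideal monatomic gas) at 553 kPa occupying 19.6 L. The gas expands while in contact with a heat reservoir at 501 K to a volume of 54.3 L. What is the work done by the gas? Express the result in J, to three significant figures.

Isothermal: W = nRT ln(V₂/V₁) = P₁V₁ ln(V₂/V₁).
P₁V₁ = (553 kPa)(19.6 L) = 10839 J.
W = 10839 × ln(54.3/19.6) = 10839 × 1.019
W_by_gas = 11045 J.

W ≈ 11000 J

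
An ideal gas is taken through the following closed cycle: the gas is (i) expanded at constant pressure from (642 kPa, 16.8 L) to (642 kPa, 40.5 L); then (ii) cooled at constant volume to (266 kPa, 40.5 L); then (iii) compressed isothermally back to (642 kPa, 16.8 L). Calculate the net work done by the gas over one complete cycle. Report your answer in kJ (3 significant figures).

Leg (i): W = PΔV = (642)(40.5 − 16.8) = 15215 J.
Leg (ii): W = 0.
Leg (iii): W = PᵢVᵢ ln(V_f/Vᵢ) = (10773) ln(16.8/40.5) = -9479 J.
W_net = 15215 − 9479 = 5736 J.

W_net ≈ 5.74 kJ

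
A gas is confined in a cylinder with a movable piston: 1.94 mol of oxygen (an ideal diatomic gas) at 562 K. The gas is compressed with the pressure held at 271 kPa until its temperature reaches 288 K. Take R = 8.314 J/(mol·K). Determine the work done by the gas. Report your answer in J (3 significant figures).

Isobaric: W = P ΔV = nR ΔT.
W = (1.94)(8.314)(288 − 562) = -4419 J.

W ≈ -4420 J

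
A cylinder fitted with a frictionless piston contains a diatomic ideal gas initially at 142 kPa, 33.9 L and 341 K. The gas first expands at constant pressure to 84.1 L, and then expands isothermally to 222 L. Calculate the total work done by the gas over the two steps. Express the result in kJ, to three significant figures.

Step 1 (isobaric): W = PΔV = (142 kPa)(84.1 − 33.9 L) = 7128 J.
After step 1: P = 142 kPa, V = 84.1 L, T = 846 K.
Step 2 (isothermal): W = P₁V₁ ln(V₂/V₁) = (11942) ln(222/84.1) = 11592 J.
W_total = 7128 + 11592 = 18720 J.

W_total ≈ 18.7 kJ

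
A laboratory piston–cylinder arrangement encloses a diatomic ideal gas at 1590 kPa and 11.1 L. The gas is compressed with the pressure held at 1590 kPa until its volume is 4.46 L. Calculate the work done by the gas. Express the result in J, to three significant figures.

W ≈ -10600 J

Isobaric: W = P ΔV.
W = (1590 kPa)(4.46 − 11.1 L) = (1590)(-6.64) = -10558 J.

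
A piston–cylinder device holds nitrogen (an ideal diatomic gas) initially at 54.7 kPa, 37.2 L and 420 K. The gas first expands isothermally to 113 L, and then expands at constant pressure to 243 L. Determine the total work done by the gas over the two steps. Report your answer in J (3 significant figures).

Step 1 (isothermal): W = P₁V₁ ln(V₂/V₁) = (2035) ln(113/37.2) = 2261 J.
After step 1: P = 18.01 kPa, V = 113 L, T = 420 K.
Step 2 (isobaric): W = PΔV = (18.01 kPa)(243 − 113 L) = 2341 J.
W_total = 2261 + 2341 = 4602 J.

W_total ≈ 4600 J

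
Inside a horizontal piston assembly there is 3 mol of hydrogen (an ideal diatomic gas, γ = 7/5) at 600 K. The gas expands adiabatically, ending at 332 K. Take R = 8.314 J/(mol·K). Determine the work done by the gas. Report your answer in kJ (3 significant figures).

Adiabatic ⇒ Q = 0, so W_by = −ΔU = nCᵥ(T₁ − T₂).
Cᵥ = 5R/2 = 20.79 J/(mol·K).
W = (3)(20.79)(600 − 332) = 16711 J.

W ≈ 16.7 kJ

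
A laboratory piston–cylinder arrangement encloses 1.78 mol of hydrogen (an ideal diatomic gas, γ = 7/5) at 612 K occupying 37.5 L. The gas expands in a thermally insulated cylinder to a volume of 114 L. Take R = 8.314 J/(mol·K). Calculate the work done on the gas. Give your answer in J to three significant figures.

Adiabatic: TV^(γ−1) = const with γ = 7/5.
T₂ = T₁ (V₁/V₂)^(γ−1) = 612 × (37.5/114)^0.4 = 612 × 0.641 = 392.3 K.
W_by = nCᵥ(T₁ − T₂) = (1.78)(20.79)(612 − 392.3) = 8129 J.
Work on gas = −W_by = -8129 J.

W ≈ -8130 J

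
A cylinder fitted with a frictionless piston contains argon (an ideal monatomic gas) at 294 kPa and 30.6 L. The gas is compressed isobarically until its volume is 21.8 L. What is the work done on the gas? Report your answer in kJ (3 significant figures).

W ≈ 2.59 kJ

Isobaric: W = P ΔV.
W = (294 kPa)(21.8 − 30.6 L) = (294)(-8.8) = -2587 J.
Work on gas = −W_by = 2587 J.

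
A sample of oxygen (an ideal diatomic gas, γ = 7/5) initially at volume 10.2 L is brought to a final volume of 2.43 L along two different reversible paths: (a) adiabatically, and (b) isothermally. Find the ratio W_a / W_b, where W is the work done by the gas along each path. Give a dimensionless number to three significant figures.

Path (a) adiabatic: W = P₁V₁(1 − (V₁/V₂)^(γ−1))/(γ−1) → W_a/(P₁V₁) = -1.937.
Path (b) isothermal: W = P₁V₁ ln(V₂/V₁) → W_b/(P₁V₁) = -1.434.
W_a / W_b = -1.937 / -1.434 = 1.351.

W_a / W_b ≈ 1.35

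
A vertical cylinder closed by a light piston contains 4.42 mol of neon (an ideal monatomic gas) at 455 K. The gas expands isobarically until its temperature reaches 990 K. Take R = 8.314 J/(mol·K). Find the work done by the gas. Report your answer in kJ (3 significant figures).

W ≈ 19.7 kJ

Isobaric: W = P ΔV = nR ΔT.
W = (4.42)(8.314)(990 − 455) = 19660 J.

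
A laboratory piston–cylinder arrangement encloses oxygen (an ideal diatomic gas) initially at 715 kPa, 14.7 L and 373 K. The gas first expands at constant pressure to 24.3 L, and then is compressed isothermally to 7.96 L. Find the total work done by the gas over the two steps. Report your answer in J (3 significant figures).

W_total ≈ -12500 J

Step 1 (isobaric): W = PΔV = (715 kPa)(24.3 − 14.7 L) = 6864 J.
After step 1: P = 715 kPa, V = 24.3 L, T = 616.6 K.
Step 2 (isothermal): W = P₁V₁ ln(V₂/V₁) = (17374) ln(7.96/24.3) = -19391 J.
W_total = 6864 − 19391 = -12527 J.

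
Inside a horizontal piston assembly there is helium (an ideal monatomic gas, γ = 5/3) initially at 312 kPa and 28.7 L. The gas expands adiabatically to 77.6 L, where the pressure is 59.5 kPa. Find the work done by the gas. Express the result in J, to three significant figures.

W ≈ 6510 J

Adiabatic: W = (P₁V₁ − P₂V₂)/(γ − 1) with γ = 5/3.
P₁V₁ = 8954 J, P₂V₂ = 4617 J.
W = (8954 − 4617) / 0.6667 = 6506 J.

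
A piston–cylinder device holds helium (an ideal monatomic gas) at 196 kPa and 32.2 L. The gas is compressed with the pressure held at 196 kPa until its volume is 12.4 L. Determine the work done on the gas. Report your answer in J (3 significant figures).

W ≈ 3880 J

Isobaric: W = P ΔV.
W = (196 kPa)(12.4 − 32.2 L) = (196)(-19.8) = -3881 J.
Work on gas = −W_by = 3881 J.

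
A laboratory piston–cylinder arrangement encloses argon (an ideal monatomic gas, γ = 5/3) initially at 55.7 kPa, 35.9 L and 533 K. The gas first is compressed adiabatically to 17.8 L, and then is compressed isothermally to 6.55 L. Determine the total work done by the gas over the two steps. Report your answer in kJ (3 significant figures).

Step 1 (adiabatic): W = (P₁V₁ − P₂V₂)/(γ−1) = (2000 − 3192)/0.667 = -1789 J.
After step 1: P = 179.3 kPa, V = 17.8 L, T = 850.8 K.
Step 2 (isothermal): W = P₁V₁ ln(V₂/V₁) = (3192) ln(6.55/17.8) = -3191 J.
W_total = -1789 − 3191 = -4980 J.

W_total ≈ -4.98 kJ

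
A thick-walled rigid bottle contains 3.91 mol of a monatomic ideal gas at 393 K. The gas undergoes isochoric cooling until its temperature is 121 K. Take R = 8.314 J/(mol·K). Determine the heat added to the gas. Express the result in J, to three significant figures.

Q ≈ -13300 J

Constant volume ⇒ W = 0, so Q = ΔU = nCᵥΔT with Cᵥ = 3R/2 = 12.47 J/(mol·K).
ΔU = (3.91)(12.47)(121 − 393) = -13263 J.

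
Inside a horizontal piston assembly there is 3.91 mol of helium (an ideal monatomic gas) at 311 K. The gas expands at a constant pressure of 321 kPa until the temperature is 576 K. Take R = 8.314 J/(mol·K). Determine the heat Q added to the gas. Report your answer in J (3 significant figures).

Q ≈ 21500 J

Isobaric: W = nRΔT = (3.91)(8.314)(265) = 8615 J.
ΔU = nCᵥΔT with Cᵥ = 3R/2: ΔU = (3.91)(12.47)(265) = 12922 J.
Q = ΔU + W = 12922 + 8615 = 21536 J.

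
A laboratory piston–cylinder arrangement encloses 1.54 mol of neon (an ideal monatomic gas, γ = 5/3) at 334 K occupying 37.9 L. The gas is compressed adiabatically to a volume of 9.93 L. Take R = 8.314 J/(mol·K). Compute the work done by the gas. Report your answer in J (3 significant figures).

W ≈ -9250 J

Adiabatic: TV^(γ−1) = const with γ = 5/3.
T₂ = T₁ (V₁/V₂)^(γ−1) = 334 × (37.9/9.93)^0.667 = 334 × 2.442 = 815.7 K.
W_by = nCᵥ(T₁ − T₂) = (1.54)(12.47)(334 − 815.7) = -9252 J.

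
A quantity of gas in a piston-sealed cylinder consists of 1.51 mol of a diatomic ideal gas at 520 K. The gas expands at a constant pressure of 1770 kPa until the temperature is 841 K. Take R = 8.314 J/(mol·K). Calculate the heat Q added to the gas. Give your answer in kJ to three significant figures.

Isobaric: W = nRΔT = (1.51)(8.314)(321) = 4030 J.
ΔU = nCᵥΔT with Cᵥ = 5R/2: ΔU = (1.51)(20.79)(321) = 10075 J.
Q = ΔU + W = 10075 + 4030 = 14105 J.

Q ≈ 14.1 kJ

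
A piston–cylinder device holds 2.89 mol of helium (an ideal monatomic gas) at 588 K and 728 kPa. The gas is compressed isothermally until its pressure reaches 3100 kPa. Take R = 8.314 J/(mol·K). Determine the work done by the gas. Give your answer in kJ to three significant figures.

Isothermal process: W = nRT ln(V₂/V₁) = nRT ln(P₁/P₂).
W = (2.89)(8.314)(588) × ln(728/3100)
  = 14128 × ln(0.2348) = 14128 × -1.449
W_by_gas = -20470 J.

W ≈ -20.5 kJ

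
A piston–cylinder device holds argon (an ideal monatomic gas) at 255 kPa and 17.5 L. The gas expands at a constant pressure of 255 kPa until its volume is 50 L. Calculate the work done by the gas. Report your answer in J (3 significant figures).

W ≈ 8290 J

Isobaric: W = P ΔV.
W = (255 kPa)(50 − 17.5 L) = (255)(32.5) = 8288 J.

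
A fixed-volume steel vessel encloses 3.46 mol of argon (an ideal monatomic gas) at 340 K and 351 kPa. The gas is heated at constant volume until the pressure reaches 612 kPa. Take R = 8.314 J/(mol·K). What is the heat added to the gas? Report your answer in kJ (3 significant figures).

Constant volume ⇒ W = 0, so Q = ΔU = nCᵥΔT with Cᵥ = 3R/2 = 12.47 J/(mol·K).
At constant V, T₂/T₁ = P₂/P₁ ⇒ ΔT = T₁(P₂/P₁ − 1) = 340·(612/351 − 1) = 252.8 K.
ΔU = (3.46)(12.47)(252.8) = 10909 J.

Q ≈ 10.9 kJ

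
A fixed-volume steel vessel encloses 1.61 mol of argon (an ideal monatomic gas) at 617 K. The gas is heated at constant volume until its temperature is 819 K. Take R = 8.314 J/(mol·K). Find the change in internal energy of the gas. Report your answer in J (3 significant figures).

ΔU ≈ 4060 J

Constant volume ⇒ W = 0, so Q = ΔU = nCᵥΔT with Cᵥ = 3R/2 = 12.47 J/(mol·K).
ΔU = (1.61)(12.47)(819 − 617) = 4056 J.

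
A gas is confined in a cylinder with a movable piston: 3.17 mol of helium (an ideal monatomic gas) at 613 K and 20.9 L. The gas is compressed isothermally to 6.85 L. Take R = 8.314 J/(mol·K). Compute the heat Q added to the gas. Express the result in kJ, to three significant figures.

Isothermal ⇒ ΔU = 0, so Q = W = nRT ln(V₂/V₁).
Q = (3.17)(8.314)(613) ln(6.85/20.9) = 16156 × -1.116 = -18022 J.

Q ≈ -18.0 kJ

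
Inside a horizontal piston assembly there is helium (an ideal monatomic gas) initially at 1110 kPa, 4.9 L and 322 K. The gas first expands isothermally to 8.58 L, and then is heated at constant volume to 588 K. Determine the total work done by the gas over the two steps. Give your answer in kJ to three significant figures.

W_total ≈ 3.05 kJ

Step 1 (isothermal): W = P₁V₁ ln(V₂/V₁) = (5439) ln(8.58/4.9) = 3047 J.
Step 2 (isochoric): W = 0 (constant volume).
W_total = 3047 + 0 = 3047 J.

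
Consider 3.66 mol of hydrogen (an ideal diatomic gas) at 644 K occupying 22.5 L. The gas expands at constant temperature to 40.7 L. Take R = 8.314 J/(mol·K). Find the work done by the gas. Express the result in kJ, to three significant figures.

Isothermal: W = nRT ln(V₂/V₁).
W = (3.66)(8.314)(644) × ln(40.7/22.5)
  = 19596 × 0.5927
W_by_gas = 11615 J.

W ≈ 11.6 kJ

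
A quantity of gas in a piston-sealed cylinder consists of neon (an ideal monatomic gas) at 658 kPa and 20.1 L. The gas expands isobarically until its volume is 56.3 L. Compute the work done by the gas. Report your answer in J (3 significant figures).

W ≈ 23800 J

Isobaric: W = P ΔV.
W = (658 kPa)(56.3 − 20.1 L) = (658)(36.2) = 23820 J.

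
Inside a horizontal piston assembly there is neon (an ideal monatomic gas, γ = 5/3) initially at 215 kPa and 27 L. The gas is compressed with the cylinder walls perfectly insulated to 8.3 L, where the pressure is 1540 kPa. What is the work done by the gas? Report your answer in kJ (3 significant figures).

W ≈ -10.5 kJ

Adiabatic: W = (P₁V₁ − P₂V₂)/(γ − 1) with γ = 5/3.
P₁V₁ = 5805 J, P₂V₂ = 12782 J.
W = (5805 − 12782) / 0.6667 = -10466 J.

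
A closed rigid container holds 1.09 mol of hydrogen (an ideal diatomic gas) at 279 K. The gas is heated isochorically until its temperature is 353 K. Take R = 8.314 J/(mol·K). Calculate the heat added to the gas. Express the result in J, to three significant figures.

Q ≈ 1680 J

Constant volume ⇒ W = 0, so Q = ΔU = nCᵥΔT with Cᵥ = 5R/2 = 20.79 J/(mol·K).
ΔU = (1.09)(20.79)(353 − 279) = 1677 J.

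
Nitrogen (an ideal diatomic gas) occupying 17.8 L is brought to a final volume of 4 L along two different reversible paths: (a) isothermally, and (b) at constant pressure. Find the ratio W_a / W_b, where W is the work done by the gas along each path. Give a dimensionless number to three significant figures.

W_a / W_b ≈ 1.93

Path (a) isothermal: W = P₁V₁ ln(V₂/V₁) → W_a/(P₁V₁) = -1.493.
Path (b) isobaric: W = P₁(V₂ − V₁) → W_b/(P₁V₁) = -0.7753.
W_a / W_b = -1.493 / -0.7753 = 1.926.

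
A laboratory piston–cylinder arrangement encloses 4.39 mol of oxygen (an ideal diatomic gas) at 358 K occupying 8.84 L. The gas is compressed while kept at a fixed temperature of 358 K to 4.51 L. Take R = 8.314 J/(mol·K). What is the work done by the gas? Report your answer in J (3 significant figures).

Isothermal: W = nRT ln(V₂/V₁).
W = (4.39)(8.314)(358) × ln(4.51/8.84)
  = 13066 × -0.673
W_by_gas = -8794 J.

W ≈ -8790 J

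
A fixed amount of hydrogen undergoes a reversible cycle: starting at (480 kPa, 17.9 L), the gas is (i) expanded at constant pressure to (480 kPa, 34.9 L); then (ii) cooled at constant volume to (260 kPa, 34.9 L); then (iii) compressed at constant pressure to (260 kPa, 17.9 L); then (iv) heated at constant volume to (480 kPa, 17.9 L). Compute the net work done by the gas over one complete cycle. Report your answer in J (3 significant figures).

W_net ≈ 3740 J

Constant-volume legs do no work.
W(i) = (480)(34.9 − 17.9) = 8160 J; W(iii) = (260)(17.9 − 34.9) = -4420 J.
W_net = 8160 − 4420 = 3740 J (the clockwise enclosed area).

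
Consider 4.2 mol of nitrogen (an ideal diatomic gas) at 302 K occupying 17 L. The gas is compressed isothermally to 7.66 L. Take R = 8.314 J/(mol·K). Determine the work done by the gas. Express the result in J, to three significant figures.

W ≈ -8410 J

Isothermal: W = nRT ln(V₂/V₁).
W = (4.2)(8.314)(302) × ln(7.66/17)
  = 10545 × -0.7972
W_by_gas = -8407 J.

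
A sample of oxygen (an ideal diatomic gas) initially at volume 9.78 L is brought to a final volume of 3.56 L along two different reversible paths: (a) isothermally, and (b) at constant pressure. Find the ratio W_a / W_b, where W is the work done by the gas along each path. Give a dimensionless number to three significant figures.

Path (a) isothermal: W = P₁V₁ ln(V₂/V₁) → W_a/(P₁V₁) = -1.011.
Path (b) isobaric: W = P₁(V₂ − V₁) → W_b/(P₁V₁) = -0.636.
W_a / W_b = -1.011 / -0.636 = 1.589.

W_a / W_b ≈ 1.59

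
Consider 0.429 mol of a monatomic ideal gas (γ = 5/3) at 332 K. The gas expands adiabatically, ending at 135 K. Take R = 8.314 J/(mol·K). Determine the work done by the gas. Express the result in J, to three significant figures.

Adiabatic ⇒ Q = 0, so W_by = −ΔU = nCᵥ(T₁ − T₂).
Cᵥ = 3R/2 = 12.47 J/(mol·K).
W = (0.429)(12.47)(332 − 135) = 1054 J.

W ≈ 1050 J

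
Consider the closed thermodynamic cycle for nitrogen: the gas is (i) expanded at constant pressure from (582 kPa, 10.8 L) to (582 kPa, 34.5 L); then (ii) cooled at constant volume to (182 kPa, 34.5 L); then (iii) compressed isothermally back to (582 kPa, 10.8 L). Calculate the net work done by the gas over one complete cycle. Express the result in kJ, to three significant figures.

Leg (i): W = PΔV = (582)(34.5 − 10.8) = 13793 J.
Leg (ii): W = 0.
Leg (iii): W = PᵢVᵢ ln(V_f/Vᵢ) = (6279) ln(10.8/34.5) = -7293 J.
W_net = 13793 − 7293 = 6501 J.

W_net ≈ 6.50 kJ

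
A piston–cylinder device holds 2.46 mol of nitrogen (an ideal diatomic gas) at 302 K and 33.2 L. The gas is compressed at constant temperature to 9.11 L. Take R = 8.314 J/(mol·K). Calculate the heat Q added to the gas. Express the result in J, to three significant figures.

Isothermal ⇒ ΔU = 0, so Q = W = nRT ln(V₂/V₁).
Q = (2.46)(8.314)(302) ln(9.11/33.2) = 6177 × -1.293 = -7987 J.

Q ≈ -7990 J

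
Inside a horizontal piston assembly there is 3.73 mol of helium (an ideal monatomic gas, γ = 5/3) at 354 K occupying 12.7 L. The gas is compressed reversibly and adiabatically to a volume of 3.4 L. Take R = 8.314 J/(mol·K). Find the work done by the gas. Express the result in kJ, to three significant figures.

Adiabatic: TV^(γ−1) = const with γ = 5/3.
T₂ = T₁ (V₁/V₂)^(γ−1) = 354 × (12.7/3.4)^0.667 = 354 × 2.407 = 852.2 K.
W_by = nCᵥ(T₁ − T₂) = (3.73)(12.47)(354 − 852.2) = -23176 J.

W ≈ -23.2 kJ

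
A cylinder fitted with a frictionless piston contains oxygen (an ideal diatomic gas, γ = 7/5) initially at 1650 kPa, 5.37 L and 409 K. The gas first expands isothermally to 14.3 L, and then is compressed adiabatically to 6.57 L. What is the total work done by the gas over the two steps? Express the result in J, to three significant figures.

Step 1 (isothermal): W = P₁V₁ ln(V₂/V₁) = (8860) ln(14.3/5.37) = 8678 J.
After step 1: P = 619.6 kPa, V = 14.3 L, T = 409 K.
Step 2 (adiabatic): W = (P₁V₁ − P₂V₂)/(γ−1) = (8860 − 12094)/0.4 = -8084 J.
W_total = 8678 − 8084 = 594.7 J.

W_total ≈ 595 J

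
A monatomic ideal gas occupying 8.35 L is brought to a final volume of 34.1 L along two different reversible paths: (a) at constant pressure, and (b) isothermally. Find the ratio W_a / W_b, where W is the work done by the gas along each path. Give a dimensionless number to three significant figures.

Path (a) isobaric: W = P₁(V₂ − V₁) → W_a/(P₁V₁) = 3.084.
Path (b) isothermal: W = P₁V₁ ln(V₂/V₁) → W_b/(P₁V₁) = 1.407.
W_a / W_b = 3.084 / 1.407 = 2.192.

W_a / W_b ≈ 2.19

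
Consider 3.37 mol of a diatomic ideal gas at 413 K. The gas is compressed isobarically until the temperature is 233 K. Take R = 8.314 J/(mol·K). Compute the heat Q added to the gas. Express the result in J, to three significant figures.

Q ≈ -17700 J

Isobaric: W = nRΔT = (3.37)(8.314)(-180) = -5043 J.
ΔU = nCᵥΔT with Cᵥ = 5R/2: ΔU = (3.37)(20.79)(-180) = -12608 J.
Q = ΔU + W = -12608 − 5043 = -17651 J.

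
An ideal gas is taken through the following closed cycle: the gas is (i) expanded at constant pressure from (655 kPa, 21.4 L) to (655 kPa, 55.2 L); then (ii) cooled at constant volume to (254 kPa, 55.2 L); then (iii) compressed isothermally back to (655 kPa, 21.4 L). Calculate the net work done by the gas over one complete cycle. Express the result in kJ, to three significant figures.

Leg (i): W = PΔV = (655)(55.2 − 21.4) = 22139 J.
Leg (ii): W = 0.
Leg (iii): W = PᵢVᵢ ln(V_f/Vᵢ) = (14021) ln(21.4/55.2) = -13286 J.
W_net = 22139 − 13286 = 8853 J.

W_net ≈ 8.85 kJ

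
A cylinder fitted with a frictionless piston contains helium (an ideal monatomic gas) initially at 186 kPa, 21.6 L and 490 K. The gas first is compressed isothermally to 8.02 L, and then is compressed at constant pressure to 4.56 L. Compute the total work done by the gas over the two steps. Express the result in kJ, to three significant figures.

W_total ≈ -5.71 kJ

Step 1 (isothermal): W = P₁V₁ ln(V₂/V₁) = (4018) ln(8.02/21.6) = -3980 J.
After step 1: P = 500.9 kPa, V = 8.02 L, T = 490 K.
Step 2 (isobaric): W = PΔV = (500.9 kPa)(4.56 − 8.02 L) = -1733 J.
W_total = -3980 − 1733 = -5714 J.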